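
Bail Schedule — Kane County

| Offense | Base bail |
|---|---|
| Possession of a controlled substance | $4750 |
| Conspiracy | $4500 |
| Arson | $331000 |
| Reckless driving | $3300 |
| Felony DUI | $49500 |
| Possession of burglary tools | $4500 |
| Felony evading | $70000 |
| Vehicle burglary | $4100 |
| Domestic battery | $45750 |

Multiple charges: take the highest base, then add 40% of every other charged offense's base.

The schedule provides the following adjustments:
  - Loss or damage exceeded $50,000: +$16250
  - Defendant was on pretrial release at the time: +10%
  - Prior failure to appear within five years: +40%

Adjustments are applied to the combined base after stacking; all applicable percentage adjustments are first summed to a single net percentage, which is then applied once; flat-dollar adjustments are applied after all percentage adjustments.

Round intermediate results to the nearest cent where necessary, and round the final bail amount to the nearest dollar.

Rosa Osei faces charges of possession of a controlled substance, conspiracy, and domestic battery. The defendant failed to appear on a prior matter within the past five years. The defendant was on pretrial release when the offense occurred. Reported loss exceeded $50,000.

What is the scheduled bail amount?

Base amounts from the schedule: possession of a controlled substance $4750; conspiracy $4500; domestic battery $45750.
Stacking rule: highest base plus 40% of each additional charge. Highest is domestic battery at $45750. Additional: $4750 × 40% = $1900; $4500 × 40% = $1800. Combined base = $45750 + $3700 = $49450.
Net percentage adjustment: +10% +40% = +50%. $49450 × 1.5 = $74175.
Loss or damage exceeded $50,000 (+$16250 flat): $74175 + $16250 = $90425.

$90425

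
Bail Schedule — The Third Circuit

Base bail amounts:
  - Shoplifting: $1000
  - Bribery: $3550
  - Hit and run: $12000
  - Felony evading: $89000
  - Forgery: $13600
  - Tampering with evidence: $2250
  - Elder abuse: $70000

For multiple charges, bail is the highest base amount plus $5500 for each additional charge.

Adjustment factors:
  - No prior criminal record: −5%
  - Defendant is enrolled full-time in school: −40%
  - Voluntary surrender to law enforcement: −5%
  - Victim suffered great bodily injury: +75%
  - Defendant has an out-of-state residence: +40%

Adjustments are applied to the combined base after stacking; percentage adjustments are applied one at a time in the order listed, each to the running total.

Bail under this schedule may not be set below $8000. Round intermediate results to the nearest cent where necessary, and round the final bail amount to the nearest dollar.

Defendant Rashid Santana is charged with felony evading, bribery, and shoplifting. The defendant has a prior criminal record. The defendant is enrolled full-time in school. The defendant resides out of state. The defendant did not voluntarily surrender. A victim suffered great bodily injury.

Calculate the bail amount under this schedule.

Base amounts from the schedule: felony evading $89000; bribery $3550; shoplifting $1000.
Stacking rule: highest base plus $5500 per additional charge. Highest is felony evading at $89000; 2 additional charges → +$11000. Combined base = $100000.
Defendant is enrolled full-time in school (−40%): $100000 × 0.6 = $60000.
Victim suffered great bodily injury (+75%): $60000 × 1.75 = $105000.
Defendant has an out-of-state residence (+40%): $105000 × 1.4 = $147000.
$147000 is at or above the $8000 minimum.

$147000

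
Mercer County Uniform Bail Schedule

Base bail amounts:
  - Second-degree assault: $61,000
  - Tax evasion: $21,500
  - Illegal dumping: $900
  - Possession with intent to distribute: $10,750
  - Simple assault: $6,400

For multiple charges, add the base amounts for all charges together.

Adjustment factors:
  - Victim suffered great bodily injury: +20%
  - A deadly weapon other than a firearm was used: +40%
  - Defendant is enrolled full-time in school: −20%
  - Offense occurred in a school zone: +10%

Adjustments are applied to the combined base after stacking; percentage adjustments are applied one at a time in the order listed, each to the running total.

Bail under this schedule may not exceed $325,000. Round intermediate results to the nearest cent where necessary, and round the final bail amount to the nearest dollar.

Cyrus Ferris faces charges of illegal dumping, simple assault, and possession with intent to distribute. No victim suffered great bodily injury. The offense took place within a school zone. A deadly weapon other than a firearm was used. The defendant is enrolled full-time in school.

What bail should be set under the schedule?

Base amounts from the schedule: illegal dumping $900; simple assault $6,400; possession with intent to distribute $10,750.
Stacking rule: sum of all bases. $900 + $6,400 + $10,750 = $18,050.
A deadly weapon other than a firearm was used (+40%): $18,050 × 1.4 = $25,270.
Defendant is enrolled full-time in school (−20%): $25,270 × 0.8 = $20,216.
Offense occurred in a school zone (+10%): $20,216 × 1.1 = $22,237.60.
$22,237.60 is within the $325,000 maximum.
Rounded to the nearest dollar: $22,238.

$22,238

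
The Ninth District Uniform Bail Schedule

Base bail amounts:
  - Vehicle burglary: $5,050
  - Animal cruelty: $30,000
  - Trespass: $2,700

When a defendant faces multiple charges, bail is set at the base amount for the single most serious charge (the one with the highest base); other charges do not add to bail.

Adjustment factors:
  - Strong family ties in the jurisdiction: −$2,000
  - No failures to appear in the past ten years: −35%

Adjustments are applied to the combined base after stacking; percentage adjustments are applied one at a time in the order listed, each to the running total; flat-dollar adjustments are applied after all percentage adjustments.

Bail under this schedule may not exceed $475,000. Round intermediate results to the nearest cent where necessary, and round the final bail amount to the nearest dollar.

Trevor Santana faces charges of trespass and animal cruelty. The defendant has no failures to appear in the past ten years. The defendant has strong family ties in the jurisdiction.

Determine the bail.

$17,500

Base amounts from the schedule: trespass $2,700; animal cruelty $30,000.
Stacking rule: use the highest base only. Highest is animal cruelty at $30,000. Combined base = $30,000.
No failures to appear in the past ten years (−35%): $30,000 × 0.65 = $19,500.
Strong family ties in the jurisdiction (−$2,000 flat): $19,500 − $2,000 = $17,500.
$17,500 is within the $475,000 maximum.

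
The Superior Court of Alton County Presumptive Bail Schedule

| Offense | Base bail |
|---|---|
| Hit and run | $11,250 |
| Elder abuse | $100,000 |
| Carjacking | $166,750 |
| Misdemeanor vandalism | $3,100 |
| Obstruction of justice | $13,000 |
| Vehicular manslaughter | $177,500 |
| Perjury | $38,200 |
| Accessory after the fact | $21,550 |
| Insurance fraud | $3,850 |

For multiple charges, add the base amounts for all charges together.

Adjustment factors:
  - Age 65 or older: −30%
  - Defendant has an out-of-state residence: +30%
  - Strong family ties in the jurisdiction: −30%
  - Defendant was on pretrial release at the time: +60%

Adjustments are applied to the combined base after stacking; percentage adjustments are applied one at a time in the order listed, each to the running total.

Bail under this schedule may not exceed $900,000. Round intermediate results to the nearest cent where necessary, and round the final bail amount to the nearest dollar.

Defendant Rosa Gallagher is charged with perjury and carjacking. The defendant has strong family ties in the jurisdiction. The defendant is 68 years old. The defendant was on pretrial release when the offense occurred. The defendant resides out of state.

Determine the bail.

Base amounts from the schedule: perjury $38,200; carjacking $166,750.
Stacking rule: sum of all bases. $38,200 + $166,750 = $204,950.
Age 65 or older (−30%): $204,950 × 0.7 = $143,465.
Defendant has an out-of-state residence (+30%): $143,465 × 1.3 = $186,504.50.
Strong family ties in the jurisdiction (−30%): $186,504.50 × 0.7 = $130,553.15.
Defendant was on pretrial release at the time (+60%): $130,553.15 × 1.6 = $208,885.04.
$208,885.04 is within the $900,000 maximum.
Rounded to the nearest dollar: $208,885.

$208,885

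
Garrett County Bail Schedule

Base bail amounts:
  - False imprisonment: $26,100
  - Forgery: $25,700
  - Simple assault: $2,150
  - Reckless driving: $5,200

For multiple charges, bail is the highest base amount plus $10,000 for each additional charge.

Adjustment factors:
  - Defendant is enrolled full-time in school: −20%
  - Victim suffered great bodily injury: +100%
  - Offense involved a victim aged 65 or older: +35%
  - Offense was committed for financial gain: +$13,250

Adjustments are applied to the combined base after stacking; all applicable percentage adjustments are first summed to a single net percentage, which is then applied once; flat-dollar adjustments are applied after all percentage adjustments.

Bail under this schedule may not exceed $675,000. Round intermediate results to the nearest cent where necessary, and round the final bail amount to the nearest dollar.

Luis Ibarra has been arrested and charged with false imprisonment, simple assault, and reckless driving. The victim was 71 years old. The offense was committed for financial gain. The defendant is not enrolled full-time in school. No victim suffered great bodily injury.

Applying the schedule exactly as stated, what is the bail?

Base amounts from the schedule: false imprisonment $26,100; simple assault $2,150; reckless driving $5,200.
Stacking rule: highest base plus $10,000 per additional charge. Highest is false imprisonment at $26,100; 2 additional charges → +$20,000. Combined base = $46,100.
Offense involved a victim aged 65 or older (+35%): $46,100 × 1.35 = $62,235.
Offense was committed for financial gain (+$13,250 flat): $62,235 + $13,250 = $75,485.
$75,485 is within the $675,000 maximum.

$75,485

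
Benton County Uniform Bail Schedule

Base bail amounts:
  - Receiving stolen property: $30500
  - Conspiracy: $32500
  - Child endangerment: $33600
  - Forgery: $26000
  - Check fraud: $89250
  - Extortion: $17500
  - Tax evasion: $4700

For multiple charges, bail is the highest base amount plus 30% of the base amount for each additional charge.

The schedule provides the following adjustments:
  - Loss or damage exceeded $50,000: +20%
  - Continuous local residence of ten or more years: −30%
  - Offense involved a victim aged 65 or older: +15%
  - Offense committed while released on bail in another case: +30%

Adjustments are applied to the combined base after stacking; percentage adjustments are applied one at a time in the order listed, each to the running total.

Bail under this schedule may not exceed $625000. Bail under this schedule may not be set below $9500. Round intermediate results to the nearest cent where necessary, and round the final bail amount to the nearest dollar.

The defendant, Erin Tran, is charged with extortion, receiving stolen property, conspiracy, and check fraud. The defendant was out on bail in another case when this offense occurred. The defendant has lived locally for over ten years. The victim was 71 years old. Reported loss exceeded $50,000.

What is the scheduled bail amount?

$142408

Base amounts from the schedule: extortion $17500; receiving stolen property $30500; conspiracy $32500; check fraud $89250.
Stacking rule: highest base plus 30% of each additional charge. Highest is check fraud at $89250. Additional: $17500 × 30% = $5250; $30500 × 30% = $9150; $32500 × 30% = $9750. Combined base = $89250 + $24150 = $113400.
Loss or damage exceeded $50,000 (+20%): $113400 × 1.2 = $136080.
Continuous local residence of ten or more years (−30%): $136080 × 0.7 = $95256.
Offense involved a victim aged 65 or older (+15%): $95256 × 1.15 = $109544.40.
Offense committed while released on bail in another case (+30%): $109544.40 × 1.3 = $142407.72.
$142407.72 is within the $625000 maximum.
$142407.72 is at or above the $9500 minimum.
Rounded to the nearest dollar: $142408.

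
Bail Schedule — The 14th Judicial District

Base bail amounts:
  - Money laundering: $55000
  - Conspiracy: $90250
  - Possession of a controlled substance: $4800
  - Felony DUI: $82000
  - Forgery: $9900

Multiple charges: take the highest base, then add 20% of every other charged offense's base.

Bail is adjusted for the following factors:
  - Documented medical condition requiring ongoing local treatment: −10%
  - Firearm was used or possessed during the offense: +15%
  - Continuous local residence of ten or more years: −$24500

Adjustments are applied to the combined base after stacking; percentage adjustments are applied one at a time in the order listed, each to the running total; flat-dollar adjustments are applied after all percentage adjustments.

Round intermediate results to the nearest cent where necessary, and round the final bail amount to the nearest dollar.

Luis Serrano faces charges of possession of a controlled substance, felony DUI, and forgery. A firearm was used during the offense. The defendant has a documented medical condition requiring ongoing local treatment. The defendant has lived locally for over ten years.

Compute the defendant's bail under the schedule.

Base amounts from the schedule: possession of a controlled substance $4800; felony DUI $82000; forgery $9900.
Stacking rule: highest base plus 20% of each additional charge. Highest is felony DUI at $82000. Additional: $4800 × 20% = $960; $9900 × 20% = $1980. Combined base = $82000 + $2940 = $84940.
Documented medical condition requiring ongoing local treatment (−10%): $84940 × 0.9 = $76446.
Firearm was used or possessed during the offense (+15%): $76446 × 1.15 = $87912.90.
Continuous local residence of ten or more years (−$24500 flat): $87912.90 − $24500 = $63412.90.
Rounded to the nearest dollar: $63413.

$63413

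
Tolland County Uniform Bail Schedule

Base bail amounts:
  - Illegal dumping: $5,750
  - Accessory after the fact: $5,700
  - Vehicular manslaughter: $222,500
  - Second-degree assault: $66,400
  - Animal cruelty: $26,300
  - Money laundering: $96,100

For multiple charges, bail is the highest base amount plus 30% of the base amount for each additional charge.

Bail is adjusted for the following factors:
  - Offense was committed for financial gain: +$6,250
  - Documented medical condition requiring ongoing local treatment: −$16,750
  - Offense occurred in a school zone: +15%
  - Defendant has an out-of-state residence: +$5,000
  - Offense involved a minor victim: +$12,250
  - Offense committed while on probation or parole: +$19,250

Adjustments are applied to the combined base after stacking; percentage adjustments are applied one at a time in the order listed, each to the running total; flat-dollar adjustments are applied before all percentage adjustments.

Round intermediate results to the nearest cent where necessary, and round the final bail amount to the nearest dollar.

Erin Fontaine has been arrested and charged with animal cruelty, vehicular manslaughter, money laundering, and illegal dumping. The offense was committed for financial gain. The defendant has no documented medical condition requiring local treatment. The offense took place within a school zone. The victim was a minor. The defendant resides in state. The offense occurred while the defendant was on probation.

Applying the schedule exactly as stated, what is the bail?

$343,499

Base amounts from the schedule: animal cruelty $26,300; vehicular manslaughter $222,500; money laundering $96,100; illegal dumping $5,750.
Stacking rule: highest base plus 30% of each additional charge. Highest is vehicular manslaughter at $222,500. Additional: $26,300 × 30% = $7,890; $96,100 × 30% = $28,830; $5,750 × 30% = $1,725. Combined base = $222,500 + $38,445 = $260,945.
Offense was committed for financial gain (+$6,250 flat): $260,945 + $6,250 = $267,195.
Offense involved a minor victim (+$12,250 flat): $267,195 + $12,250 = $279,445.
Offense committed while on probation or parole (+$19,250 flat): $279,445 + $19,250 = $298,695.
Offense occurred in a school zone (+15%): $298,695 × 1.15 = $343,499.25.
Rounded to the nearest dollar: $343,499.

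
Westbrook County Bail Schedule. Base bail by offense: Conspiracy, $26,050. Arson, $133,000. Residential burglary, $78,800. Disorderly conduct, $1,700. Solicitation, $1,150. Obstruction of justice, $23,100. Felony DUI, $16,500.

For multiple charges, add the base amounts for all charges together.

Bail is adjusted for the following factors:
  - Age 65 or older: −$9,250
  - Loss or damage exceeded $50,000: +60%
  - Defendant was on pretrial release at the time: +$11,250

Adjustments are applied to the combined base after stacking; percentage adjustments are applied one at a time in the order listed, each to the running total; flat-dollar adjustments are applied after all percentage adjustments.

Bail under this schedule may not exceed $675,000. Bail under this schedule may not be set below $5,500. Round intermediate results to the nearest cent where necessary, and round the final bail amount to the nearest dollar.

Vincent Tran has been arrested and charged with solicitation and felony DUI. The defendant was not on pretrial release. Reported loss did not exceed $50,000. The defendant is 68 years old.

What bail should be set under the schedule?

$8,400

Base amounts from the schedule: solicitation $1,150; felony DUI $16,500.
Stacking rule: sum of all bases. $1,150 + $16,500 = $17,650.
Age 65 or older (−$9,250 flat): $17,650 − $9,250 = $8,400.
$8,400 is within the $675,000 maximum.
$8,400 is at or above the $5,500 minimum.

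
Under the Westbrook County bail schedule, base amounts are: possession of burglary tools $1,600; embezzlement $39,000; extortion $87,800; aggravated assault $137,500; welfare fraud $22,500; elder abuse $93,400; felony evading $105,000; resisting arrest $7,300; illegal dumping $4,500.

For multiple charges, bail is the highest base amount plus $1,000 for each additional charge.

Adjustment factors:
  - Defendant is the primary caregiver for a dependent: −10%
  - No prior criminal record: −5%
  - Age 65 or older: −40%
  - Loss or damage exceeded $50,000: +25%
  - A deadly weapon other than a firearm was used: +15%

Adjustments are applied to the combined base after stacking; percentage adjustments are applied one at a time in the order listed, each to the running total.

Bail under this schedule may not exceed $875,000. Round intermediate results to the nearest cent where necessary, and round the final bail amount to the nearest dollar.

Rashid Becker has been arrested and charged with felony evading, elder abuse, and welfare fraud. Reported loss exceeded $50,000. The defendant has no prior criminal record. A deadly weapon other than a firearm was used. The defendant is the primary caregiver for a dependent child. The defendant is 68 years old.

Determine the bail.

Base amounts from the schedule: felony evading $105,000; elder abuse $93,400; welfare fraud $22,500.
Stacking rule: highest base plus $1,000 per additional charge. Highest is felony evading at $105,000; 2 additional charges → +$2,000. Combined base = $107,000.
Defendant is the primary caregiver for a dependent (−10%): $107,000 × 0.9 = $96,300.
No prior criminal record (−5%): $96,300 × 0.95 = $91,485.
Age 65 or older (−40%): $91,485 × 0.6 = $54,891.
Loss or damage exceeded $50,000 (+25%): $54,891 × 1.25 = $68,613.75.
A deadly weapon other than a firearm was used (+15%): $68,613.75 × 1.15 = $78,905.81.
$78,905.81 is within the $875,000 maximum.
Rounded to the nearest dollar: $78,906.

$78,906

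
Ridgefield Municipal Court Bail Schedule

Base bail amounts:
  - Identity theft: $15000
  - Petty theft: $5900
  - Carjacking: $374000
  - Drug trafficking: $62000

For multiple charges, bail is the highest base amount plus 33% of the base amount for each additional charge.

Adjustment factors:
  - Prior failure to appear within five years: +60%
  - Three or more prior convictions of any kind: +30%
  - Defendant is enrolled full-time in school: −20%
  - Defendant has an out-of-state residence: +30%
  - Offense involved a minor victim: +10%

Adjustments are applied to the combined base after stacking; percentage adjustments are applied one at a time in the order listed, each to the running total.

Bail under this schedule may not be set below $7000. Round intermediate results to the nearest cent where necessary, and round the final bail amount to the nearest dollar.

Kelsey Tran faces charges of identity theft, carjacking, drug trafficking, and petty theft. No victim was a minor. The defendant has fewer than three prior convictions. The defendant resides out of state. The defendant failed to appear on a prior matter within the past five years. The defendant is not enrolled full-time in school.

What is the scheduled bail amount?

Base amounts from the schedule: identity theft $15000; carjacking $374000; drug trafficking $62000; petty theft $5900.
Stacking rule: highest base plus 33% of each additional charge. Highest is carjacking at $374000. Additional: $15000 × 33% = $4950; $62000 × 33% = $20460; $5900 × 33% = $1947. Combined base = $374000 + $27357 = $401357.
Prior failure to appear within five years (+60%): $401357 × 1.6 = $642171.20.
Defendant has an out-of-state residence (+30%): $642171.20 × 1.3 = $834822.56.
$834822.56 is at or above the $7000 minimum.
Rounded to the nearest dollar: $834823.

$834823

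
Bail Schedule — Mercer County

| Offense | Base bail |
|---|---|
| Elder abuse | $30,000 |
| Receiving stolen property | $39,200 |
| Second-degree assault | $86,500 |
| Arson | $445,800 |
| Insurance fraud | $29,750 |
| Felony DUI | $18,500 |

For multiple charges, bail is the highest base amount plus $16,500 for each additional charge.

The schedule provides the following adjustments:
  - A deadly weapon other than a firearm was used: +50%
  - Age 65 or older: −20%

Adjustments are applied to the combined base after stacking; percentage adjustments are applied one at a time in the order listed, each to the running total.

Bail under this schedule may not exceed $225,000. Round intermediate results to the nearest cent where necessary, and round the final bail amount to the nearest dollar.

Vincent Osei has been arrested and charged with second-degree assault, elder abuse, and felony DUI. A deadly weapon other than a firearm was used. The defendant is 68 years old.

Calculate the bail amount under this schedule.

Base amounts from the schedule: second-degree assault $86,500; elder abuse $30,000; felony DUI $18,500.
Stacking rule: highest base plus $16,500 per additional charge. Highest is second-degree assault at $86,500; 2 additional charges → +$33,000. Combined base = $119,500.
A deadly weapon other than a firearm was used (+50%): $119,500 × 1.5 = $179,250.
Age 65 or older (−20%): $179,250 × 0.8 = $143,400.
$143,400 is within the $225,000 maximum.

$143,400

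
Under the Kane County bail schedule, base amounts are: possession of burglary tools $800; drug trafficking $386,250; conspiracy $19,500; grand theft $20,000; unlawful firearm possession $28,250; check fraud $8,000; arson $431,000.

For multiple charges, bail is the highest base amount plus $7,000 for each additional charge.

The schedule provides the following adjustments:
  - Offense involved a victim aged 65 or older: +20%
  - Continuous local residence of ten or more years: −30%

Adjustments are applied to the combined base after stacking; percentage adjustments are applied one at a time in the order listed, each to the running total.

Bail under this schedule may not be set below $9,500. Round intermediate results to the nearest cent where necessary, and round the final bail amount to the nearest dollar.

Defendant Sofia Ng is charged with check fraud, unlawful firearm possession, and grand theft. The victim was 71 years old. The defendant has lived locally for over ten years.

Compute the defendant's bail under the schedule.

Base amounts from the schedule: check fraud $8,000; unlawful firearm possession $28,250; grand theft $20,000.
Stacking rule: highest base plus $7,000 per additional charge. Highest is unlawful firearm possession at $28,250; 2 additional charges → +$14,000. Combined base = $42,250.
Offense involved a victim aged 65 or older (+20%): $42,250 × 1.2 = $50,700.
Continuous local residence of ten or more years (−30%): $50,700 × 0.7 = $35,490.
$35,490 is at or above the $9,500 minimum.

$35,490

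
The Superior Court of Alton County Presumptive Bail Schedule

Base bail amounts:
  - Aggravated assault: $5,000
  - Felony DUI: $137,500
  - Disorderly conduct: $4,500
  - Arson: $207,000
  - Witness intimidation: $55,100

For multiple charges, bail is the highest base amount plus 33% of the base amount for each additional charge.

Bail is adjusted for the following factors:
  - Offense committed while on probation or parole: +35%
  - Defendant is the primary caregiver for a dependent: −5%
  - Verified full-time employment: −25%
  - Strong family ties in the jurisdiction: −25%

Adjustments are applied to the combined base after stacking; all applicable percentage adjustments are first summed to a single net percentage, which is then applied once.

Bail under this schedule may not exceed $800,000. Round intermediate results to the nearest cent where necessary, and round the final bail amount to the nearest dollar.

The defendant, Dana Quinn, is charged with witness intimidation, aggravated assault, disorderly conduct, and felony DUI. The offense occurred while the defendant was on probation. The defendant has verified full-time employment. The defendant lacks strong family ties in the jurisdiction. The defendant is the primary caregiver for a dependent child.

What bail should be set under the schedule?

Base amounts from the schedule: witness intimidation $55,100; aggravated assault $5,000; disorderly conduct $4,500; felony DUI $137,500.
Stacking rule: highest base plus 33% of each additional charge. Highest is felony DUI at $137,500. Additional: $55,100 × 33% = $18,183; $5,000 × 33% = $1,650; $4,500 × 33% = $1,485. Combined base = $137,500 + $21,318 = $158,818.
Net percentage adjustment: +35% −5% −25% = +5%. $158,818 × 1.05 = $166,758.90.
$166,758.90 is within the $800,000 maximum.
Rounded to the nearest dollar: $166,759.

$166,759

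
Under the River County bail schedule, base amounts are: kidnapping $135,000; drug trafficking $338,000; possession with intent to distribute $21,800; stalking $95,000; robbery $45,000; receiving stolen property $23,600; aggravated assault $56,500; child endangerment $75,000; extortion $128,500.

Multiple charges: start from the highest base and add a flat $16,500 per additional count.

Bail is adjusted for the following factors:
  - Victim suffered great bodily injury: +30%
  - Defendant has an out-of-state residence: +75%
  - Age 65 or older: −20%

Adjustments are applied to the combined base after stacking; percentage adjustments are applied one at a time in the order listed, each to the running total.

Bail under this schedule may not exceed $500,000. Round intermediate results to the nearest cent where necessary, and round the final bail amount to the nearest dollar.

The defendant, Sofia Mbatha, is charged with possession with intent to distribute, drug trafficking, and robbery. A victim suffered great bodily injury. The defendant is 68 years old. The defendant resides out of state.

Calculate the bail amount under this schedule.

Base amounts from the schedule: possession with intent to distribute $21,800; drug trafficking $338,000; robbery $45,000.
Stacking rule: highest base plus $16,500 per additional charge. Highest is drug trafficking at $338,000; 2 additional charges → +$33,000. Combined base = $371,000.
Victim suffered great bodily injury (+30%): $371,000 × 1.3 = $482,300.
Defendant has an out-of-state residence (+75%): $482,300 × 1.75 = $844,025.
Age 65 or older (−20%): $844,025 × 0.8 = $675,220.
Result $675,220 exceeds the maximum of $500,000; bail is capped at $500,000.

$500,000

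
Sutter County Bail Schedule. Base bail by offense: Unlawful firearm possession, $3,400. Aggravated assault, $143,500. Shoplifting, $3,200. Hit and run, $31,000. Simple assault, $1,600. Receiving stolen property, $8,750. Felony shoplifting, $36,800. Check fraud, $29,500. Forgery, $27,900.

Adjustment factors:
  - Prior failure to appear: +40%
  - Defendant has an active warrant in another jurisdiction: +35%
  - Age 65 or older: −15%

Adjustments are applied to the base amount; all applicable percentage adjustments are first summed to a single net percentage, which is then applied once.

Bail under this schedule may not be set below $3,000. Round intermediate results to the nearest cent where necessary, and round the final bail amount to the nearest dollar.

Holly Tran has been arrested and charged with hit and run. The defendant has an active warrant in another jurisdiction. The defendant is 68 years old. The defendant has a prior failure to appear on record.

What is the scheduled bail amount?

Base amounts from the schedule: hit and run $31,000.
Single charge. Combined base = $31,000.
Net percentage adjustment: +40% +35% −15% = +60%. $31,000 × 1.6 = $49,600.
$49,600 is at or above the $3,000 minimum.

$49,600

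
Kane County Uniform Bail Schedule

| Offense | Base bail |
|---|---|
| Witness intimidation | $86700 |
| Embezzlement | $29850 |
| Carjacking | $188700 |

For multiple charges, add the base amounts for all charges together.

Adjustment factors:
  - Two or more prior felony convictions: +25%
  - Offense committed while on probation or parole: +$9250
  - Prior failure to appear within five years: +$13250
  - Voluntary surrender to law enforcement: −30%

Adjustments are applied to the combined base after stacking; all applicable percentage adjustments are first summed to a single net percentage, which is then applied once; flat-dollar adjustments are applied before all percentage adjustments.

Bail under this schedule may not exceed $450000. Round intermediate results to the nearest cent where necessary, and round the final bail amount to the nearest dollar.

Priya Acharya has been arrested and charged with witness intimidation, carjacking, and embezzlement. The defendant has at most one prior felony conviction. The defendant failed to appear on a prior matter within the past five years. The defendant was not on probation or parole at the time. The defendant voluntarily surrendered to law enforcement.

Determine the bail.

Base amounts from the schedule: witness intimidation $86700; carjacking $188700; embezzlement $29850.
Stacking rule: sum of all bases. $86700 + $188700 + $29850 = $305250.
Prior failure to appear within five years (+$13250 flat): $305250 + $13250 = $318500.
Voluntary surrender to law enforcement (−30%): $318500 × 0.7 = $222950.
$222950 is within the $450000 maximum.

$222950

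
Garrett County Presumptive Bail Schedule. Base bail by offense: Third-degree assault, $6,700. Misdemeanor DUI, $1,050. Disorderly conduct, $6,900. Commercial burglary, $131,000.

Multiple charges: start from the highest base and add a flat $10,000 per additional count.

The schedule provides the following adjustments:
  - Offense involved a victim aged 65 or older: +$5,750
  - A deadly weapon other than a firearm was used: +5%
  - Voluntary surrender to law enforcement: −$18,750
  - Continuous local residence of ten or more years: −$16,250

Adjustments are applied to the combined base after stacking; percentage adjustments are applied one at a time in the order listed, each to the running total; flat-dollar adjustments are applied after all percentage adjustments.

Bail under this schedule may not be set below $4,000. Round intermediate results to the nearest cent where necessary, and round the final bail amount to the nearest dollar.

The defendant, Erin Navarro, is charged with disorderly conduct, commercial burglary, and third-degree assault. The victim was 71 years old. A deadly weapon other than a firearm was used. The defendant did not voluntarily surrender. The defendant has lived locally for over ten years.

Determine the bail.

$148,050

Base amounts from the schedule: disorderly conduct $6,900; commercial burglary $131,000; third-degree assault $6,700.
Stacking rule: highest base plus $10,000 per additional charge. Highest is commercial burglary at $131,000; 2 additional charges → +$20,000. Combined base = $151,000.
A deadly weapon other than a firearm was used (+5%): $151,000 × 1.05 = $158,550.
Offense involved a victim aged 65 or older (+$5,750 flat): $158,550 + $5,750 = $164,300.
Continuous local residence of ten or more years (−$16,250 flat): $164,300 − $16,250 = $148,050.
$148,050 is at or above the $4,000 minimum.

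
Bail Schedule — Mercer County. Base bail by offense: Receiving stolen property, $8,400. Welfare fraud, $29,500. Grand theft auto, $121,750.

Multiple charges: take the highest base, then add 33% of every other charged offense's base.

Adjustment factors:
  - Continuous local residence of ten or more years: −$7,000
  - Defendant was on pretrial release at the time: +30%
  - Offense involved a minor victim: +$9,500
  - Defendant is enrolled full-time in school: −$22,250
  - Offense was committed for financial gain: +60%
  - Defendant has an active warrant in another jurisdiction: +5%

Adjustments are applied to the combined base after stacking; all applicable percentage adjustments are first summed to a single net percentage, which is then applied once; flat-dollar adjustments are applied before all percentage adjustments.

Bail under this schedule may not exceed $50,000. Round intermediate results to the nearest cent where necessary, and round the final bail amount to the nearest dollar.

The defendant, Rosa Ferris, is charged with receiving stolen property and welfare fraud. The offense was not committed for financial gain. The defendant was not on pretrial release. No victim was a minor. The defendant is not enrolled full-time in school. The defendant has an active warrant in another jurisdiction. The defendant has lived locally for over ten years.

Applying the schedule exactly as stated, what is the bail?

$26,536

Base amounts from the schedule: receiving stolen property $8,400; welfare fraud $29,500.
Stacking rule: highest base plus 33% of each additional charge. Highest is welfare fraud at $29,500. Additional: $8,400 × 33% = $2,772. Combined base = $29,500 + $2,772 = $32,272.
Continuous local residence of ten or more years (−$7,000 flat): $32,272 − $7,000 = $25,272.
Defendant has an active warrant in another jurisdiction (+5%): $25,272 × 1.05 = $26,535.60.
$26,535.60 is within the $50,000 maximum.
Rounded to the nearest dollar: $26,536.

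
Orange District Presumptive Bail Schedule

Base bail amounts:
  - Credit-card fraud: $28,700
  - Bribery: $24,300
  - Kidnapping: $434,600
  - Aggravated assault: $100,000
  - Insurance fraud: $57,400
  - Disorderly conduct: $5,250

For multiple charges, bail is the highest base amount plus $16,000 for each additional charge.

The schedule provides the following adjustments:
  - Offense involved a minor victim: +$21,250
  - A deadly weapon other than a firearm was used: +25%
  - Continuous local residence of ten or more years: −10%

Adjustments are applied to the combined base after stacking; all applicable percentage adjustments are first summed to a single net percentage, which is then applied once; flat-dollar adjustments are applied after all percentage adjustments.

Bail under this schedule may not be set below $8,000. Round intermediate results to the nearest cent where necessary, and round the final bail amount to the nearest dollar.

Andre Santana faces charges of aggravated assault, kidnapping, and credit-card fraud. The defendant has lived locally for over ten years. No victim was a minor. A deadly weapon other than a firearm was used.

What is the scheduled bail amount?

$536,590

Base amounts from the schedule: aggravated assault $100,000; kidnapping $434,600; credit-card fraud $28,700.
Stacking rule: highest base plus $16,000 per additional charge. Highest is kidnapping at $434,600; 2 additional charges → +$32,000. Combined base = $466,600.
Net percentage adjustment: +25% −10% = +15%. $466,600 × 1.15 = $536,590.
$536,590 is at or above the $8,000 minimum.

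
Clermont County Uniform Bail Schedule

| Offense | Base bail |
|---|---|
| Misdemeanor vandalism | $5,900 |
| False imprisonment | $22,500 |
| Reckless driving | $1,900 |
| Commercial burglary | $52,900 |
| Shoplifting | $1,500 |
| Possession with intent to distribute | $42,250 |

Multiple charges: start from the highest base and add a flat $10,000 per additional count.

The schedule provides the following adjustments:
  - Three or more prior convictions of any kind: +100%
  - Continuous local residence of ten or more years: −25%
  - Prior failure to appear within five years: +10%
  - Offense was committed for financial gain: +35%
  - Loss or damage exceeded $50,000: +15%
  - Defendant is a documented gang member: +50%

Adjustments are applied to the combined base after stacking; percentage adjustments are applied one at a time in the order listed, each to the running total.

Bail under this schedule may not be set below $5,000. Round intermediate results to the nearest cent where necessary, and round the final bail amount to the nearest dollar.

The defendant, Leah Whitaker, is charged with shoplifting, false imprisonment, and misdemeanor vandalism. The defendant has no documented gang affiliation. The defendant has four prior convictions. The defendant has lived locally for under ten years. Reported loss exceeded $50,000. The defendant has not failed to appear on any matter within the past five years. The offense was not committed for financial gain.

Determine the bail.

$97,750

Base amounts from the schedule: shoplifting $1,500; false imprisonment $22,500; misdemeanor vandalism $5,900.
Stacking rule: highest base plus $10,000 per additional charge. Highest is false imprisonment at $22,500; 2 additional charges → +$20,000. Combined base = $42,500.
Three or more prior convictions of any kind (+100%): $42,500 × 2 = $85,000.
Loss or damage exceeded $50,000 (+15%): $85,000 × 1.15 = $97,750.
$97,750 is at or above the $5,000 minimum.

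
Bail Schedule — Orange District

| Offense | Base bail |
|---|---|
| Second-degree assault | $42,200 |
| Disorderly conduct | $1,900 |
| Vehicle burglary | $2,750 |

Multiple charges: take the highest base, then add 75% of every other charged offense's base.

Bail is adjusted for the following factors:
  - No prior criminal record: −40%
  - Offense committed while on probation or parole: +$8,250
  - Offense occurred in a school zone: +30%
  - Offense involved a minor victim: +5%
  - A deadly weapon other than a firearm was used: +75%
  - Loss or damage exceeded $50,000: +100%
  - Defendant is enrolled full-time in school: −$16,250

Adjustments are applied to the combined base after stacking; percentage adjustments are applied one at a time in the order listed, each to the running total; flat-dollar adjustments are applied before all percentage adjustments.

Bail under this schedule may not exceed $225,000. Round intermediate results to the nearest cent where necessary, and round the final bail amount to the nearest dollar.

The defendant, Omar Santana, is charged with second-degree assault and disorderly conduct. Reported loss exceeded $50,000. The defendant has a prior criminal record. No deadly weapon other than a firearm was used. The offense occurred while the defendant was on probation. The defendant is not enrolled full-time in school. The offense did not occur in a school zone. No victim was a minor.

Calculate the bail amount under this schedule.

Base amounts from the schedule: second-degree assault $42,200; disorderly conduct $1,900.
Stacking rule: highest base plus 75% of each additional charge. Highest is second-degree assault at $42,200. Additional: $1,900 × 75% = $1,425. Combined base = $42,200 + $1,425 = $43,625.
Offense committed while on probation or parole (+$8,250 flat): $43,625 + $8,250 = $51,875.
Loss or damage exceeded $50,000 (+100%): $51,875 × 2 = $103,750.
$103,750 is within the $225,000 maximum.

$103,750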